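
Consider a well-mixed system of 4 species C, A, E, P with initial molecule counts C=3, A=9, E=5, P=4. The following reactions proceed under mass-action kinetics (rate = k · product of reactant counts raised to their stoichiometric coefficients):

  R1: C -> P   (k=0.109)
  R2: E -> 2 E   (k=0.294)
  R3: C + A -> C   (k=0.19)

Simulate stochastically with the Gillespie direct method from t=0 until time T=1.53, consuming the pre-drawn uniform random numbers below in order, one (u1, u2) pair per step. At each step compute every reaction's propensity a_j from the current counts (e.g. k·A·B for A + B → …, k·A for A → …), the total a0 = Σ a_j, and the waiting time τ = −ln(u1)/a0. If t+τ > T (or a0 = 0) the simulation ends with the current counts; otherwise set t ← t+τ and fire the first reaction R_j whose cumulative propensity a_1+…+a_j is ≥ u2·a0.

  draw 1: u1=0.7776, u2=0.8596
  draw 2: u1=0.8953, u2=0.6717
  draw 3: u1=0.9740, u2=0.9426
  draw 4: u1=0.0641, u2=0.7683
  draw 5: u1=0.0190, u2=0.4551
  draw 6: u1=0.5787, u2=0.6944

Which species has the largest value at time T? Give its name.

Dominant species at T: E

t=0.000: C=3 A=9 E=5 P=4
Draw 1: a1=0.327, a2=1.470, a3=5.130, a0=6.927; τ=−ln(0.7776)/6.927=0.036 → t=0.036; u2·a0=0.8596·6.927=5.954; a1+a2=1.797 < 5.954 ≤ a1+…+a3=6.927 → R3 fires; C=3 A=8 E=5 P=4
Draw 2: a1=0.327, a2=1.470, a3=4.560, a0=6.357; τ=−ln(0.8953)/6.357=0.017 → t=0.054; u2·a0=0.6717·6.357=4.270; a1+a2=1.797 < 4.270 ≤ a1+…+a3=6.357 → R3 fires; C=3 A=7 E=5 P=4
Draw 3: a1=0.327, a2=1.470, a3=3.990, a0=5.787; τ=−ln(0.9740)/5.787=0.005 → t=0.058; u2·a0=0.9426·5.787=5.455; a1+a2=1.797 < 5.455 ≤ a1+…+a3=5.787 → R3 fires; C=3 A=6 E=5 P=4
Draw 4: a1=0.327, a2=1.470, a3=3.420, a0=5.217; τ=−ln(0.0641)/5.217=0.527 → t=0.585; u2·a0=0.7683·5.217=4.008; a1+a2=1.797 < 4.008 ≤ a1+…+a3=5.217 → R3 fires; C=3 A=5 E=5 P=4
Draw 5: a1=0.327, a2=1.470, a3=2.850, a0=4.647; τ=−ln(0.0190)/4.647=0.853 → t=1.438; u2·a0=0.4551·4.647=2.115; a1+a2=1.797 < 2.115 ≤ a1+…+a3=4.647 → R3 fires; C=3 A=4 E=5 P=4
Draw 6: a1=0.327, a2=1.470, a3=2.280, a0=4.077; τ=−ln(0.5787)/4.077=0.134 → t=1.572 > T=1.53: stop.
At T=1.53: C=3 A=4 E=5 P=4; the largest is E.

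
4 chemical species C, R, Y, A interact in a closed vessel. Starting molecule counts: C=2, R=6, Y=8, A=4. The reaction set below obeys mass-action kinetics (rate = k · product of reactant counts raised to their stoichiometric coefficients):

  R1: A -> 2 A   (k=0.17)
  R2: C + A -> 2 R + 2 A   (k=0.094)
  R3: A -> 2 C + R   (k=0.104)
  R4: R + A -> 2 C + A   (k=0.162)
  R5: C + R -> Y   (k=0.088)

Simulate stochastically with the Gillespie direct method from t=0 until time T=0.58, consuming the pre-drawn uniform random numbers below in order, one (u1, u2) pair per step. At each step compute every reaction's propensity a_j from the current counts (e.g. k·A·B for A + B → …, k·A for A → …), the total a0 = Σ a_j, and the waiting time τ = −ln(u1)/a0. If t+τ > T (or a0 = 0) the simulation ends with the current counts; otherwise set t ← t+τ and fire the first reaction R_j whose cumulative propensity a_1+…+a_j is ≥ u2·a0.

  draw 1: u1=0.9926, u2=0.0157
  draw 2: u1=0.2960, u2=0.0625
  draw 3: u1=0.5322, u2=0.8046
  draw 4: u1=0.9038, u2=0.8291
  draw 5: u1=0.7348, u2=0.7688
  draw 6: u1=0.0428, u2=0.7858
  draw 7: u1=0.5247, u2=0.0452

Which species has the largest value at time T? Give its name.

Dominant species at T: C

t=0.000: C=2 R=6 Y=8 A=4
Draw 1: a1=0.680, a2=0.752, a3=0.416, a4=3.888, a5=1.056, a0=6.792; τ=−ln(0.9926)/6.792=0.001 → t=0.001; u2·a0=0.0157·6.792=0.107 ≤ a1=0.680 → R1 fires; C=2 R=6 Y=8 A=5
Draw 2: a1=0.850, a2=0.940, a3=0.520, a4=4.860, a5=1.056, a0=8.226; τ=−ln(0.2960)/8.226=0.148 → t=0.149; u2·a0=0.0625·8.226=0.514 ≤ a1=0.850 → R1 fires; C=2 R=6 Y=8 A=6
Draw 3: a1=1.020, a2=1.128, a3=0.624, a4=5.832, a5=1.056, a0=9.660; τ=−ln(0.5322)/9.660=0.065 → t=0.214; u2·a0=0.8046·9.660=7.772; a1+…+a3=2.772 < 7.772 ≤ a1+…+a4=8.604 → R4 fires; C=4 R=5 Y=8 A=6
Draw 4: a1=1.020, a2=2.256, a3=0.624, a4=4.860, a5=1.760, a0=10.520; τ=−ln(0.9038)/10.520=0.010 → t=0.224; u2·a0=0.8291·10.520=8.722; a1+…+a3=3.900 < 8.722 ≤ a1+…+a4=8.760 → R4 fires; C=6 R=4 Y=8 A=6
Draw 5: a1=1.020, a2=3.384, a3=0.624, a4=3.888, a5=2.112, a0=11.028; τ=−ln(0.7348)/11.028=0.028 → t=0.252; u2·a0=0.7688·11.028=8.478; a1+…+a3=5.028 < 8.478 ≤ a1+…+a4=8.916 → R4 fires; C=8 R=3 Y=8 A=6
Draw 6: a1=1.020, a2=4.512, a3=0.624, a4=2.916, a5=2.112, a0=11.184; τ=−ln(0.0428)/11.184=0.282 → t=0.534; u2·a0=0.7858·11.184=8.788; a1+…+a3=6.156 < 8.788 ≤ a1+…+a4=9.072 → R4 fires; C=10 R=2 Y=8 A=6
Draw 7: a1=1.020, a2=5.640, a3=0.624, a4=1.944, a5=1.760, a0=10.988; τ=−ln(0.5247)/10.988=0.059 → t=0.592 > T=0.58: stop.
At T=0.58: C=10 R=2 Y=8 A=6; the largest is C.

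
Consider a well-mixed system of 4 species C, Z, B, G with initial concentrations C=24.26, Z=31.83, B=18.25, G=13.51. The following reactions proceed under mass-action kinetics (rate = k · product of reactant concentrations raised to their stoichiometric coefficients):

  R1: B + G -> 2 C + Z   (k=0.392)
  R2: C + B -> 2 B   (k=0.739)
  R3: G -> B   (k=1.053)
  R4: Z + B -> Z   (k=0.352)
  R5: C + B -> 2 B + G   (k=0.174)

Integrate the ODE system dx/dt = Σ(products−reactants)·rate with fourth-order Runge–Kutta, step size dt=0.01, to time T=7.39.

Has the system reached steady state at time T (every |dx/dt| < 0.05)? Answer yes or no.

RK4 with dt=0.01: 739 steps to T=7.39. Trajectory (selected grid times):
t=0.00: C=24.26 Z=31.83 B=18.25 G=13.51
t=0.82: C=6.45 Z=45.87 B=0.32 G=3.16
t=1.64: C=5.77 Z=46.03 B=0.14 G=1.36
t=2.46: C=5.44 Z=46.06 B=0.06 G=0.60
t=3.28: C=5.29 Z=46.07 B=0.03 G=0.27
t=4.11: C=5.21 Z=46.07 B=0.01 G=0.12
t=4.93: C=5.18 Z=46.07 B=0.01 G=0.05
t=5.75: C=5.17 Z=46.07 B=0.00 G=0.02
t=6.57: C=5.16 Z=46.07 B=0.00 G=0.01
t=7.39: C=5.16 Z=46.07 B=0.00 G=0.01
Rates at T: R1=0.0000, R2=0.0019, R3=0.0054, R4=0.0083, R5=0.0005
dx/dt at T (Σ net stoichiometry × rate): C=-0.0024, Z=+0.0000, B=-0.0005, G=-0.0049
Largest |dx/dt| is |-0.0049| (G) < 0.05 → steady.

Steady state at T: yes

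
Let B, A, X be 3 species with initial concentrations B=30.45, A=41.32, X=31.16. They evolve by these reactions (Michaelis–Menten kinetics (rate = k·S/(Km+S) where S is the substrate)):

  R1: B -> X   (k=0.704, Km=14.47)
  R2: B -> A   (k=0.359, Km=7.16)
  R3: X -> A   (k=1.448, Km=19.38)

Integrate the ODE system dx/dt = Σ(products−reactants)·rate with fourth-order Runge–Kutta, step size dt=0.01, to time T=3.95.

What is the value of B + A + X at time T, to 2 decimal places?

Check how each reaction changes W = B + A + X (weight of products minus weight of reactants):
R1: B -> X: (1·1) − (1·1) = 1 − 1 = 0
R2: B -> A: (1·1) − (1·1) = 1 − 1 = 0
R3: X -> A: (1·1) − (1·1) = 1 − 1 = 0
Every reaction leaves W unchanged, so W is conserved and no simulation is needed: W(T) = W(0) = 30.45 + 41.32 + 31.16 = 102.93

Value at T = 102.93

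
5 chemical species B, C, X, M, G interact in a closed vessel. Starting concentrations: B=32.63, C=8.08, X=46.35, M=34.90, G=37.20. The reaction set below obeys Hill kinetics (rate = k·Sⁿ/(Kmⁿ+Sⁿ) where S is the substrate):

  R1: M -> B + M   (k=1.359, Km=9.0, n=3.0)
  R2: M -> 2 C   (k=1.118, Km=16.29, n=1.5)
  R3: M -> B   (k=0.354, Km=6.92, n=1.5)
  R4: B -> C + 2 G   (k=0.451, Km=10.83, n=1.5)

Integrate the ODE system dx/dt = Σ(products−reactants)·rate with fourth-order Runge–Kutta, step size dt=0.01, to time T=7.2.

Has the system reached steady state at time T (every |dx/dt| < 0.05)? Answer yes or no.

RK4 with dt=0.01: 720 steps to T=7.2. Trajectory (selected grid times):
t=0.00: B=32.63 C=8.08 X=46.35 M=34.90 G=37.20
t=0.80: B=33.65 C=9.73 X=46.35 M=33.97 G=37.81
t=1.60: B=34.67 C=11.38 X=46.35 M=33.04 G=38.42
t=2.40: B=35.69 C=13.01 X=46.35 M=32.12 G=39.04
t=3.20: B=36.70 C=14.62 X=46.35 M=31.21 G=39.66
t=4.00: B=37.70 C=16.22 X=46.35 M=30.31 G=40.28
t=4.80: B=38.70 C=17.81 X=46.35 M=29.42 G=40.91
t=5.60: B=39.70 C=19.39 X=46.35 M=28.53 G=41.54
t=6.40: B=40.68 C=20.94 X=46.35 M=27.66 G=42.17
t=7.20: B=41.67 C=22.48 X=46.35 M=26.80 G=42.81
Rates at T: R1=1.3094, R2=0.7585, R3=0.3129, R4=0.3982
dx/dt at T (Σ net stoichiometry × rate): B=+1.2241, C=+1.9152, X=+0.0000, M=-1.0714, G=+0.7965
Largest |dx/dt| is |+1.9152| (C) ≥ 0.05 → not steady.

Steady state at T: no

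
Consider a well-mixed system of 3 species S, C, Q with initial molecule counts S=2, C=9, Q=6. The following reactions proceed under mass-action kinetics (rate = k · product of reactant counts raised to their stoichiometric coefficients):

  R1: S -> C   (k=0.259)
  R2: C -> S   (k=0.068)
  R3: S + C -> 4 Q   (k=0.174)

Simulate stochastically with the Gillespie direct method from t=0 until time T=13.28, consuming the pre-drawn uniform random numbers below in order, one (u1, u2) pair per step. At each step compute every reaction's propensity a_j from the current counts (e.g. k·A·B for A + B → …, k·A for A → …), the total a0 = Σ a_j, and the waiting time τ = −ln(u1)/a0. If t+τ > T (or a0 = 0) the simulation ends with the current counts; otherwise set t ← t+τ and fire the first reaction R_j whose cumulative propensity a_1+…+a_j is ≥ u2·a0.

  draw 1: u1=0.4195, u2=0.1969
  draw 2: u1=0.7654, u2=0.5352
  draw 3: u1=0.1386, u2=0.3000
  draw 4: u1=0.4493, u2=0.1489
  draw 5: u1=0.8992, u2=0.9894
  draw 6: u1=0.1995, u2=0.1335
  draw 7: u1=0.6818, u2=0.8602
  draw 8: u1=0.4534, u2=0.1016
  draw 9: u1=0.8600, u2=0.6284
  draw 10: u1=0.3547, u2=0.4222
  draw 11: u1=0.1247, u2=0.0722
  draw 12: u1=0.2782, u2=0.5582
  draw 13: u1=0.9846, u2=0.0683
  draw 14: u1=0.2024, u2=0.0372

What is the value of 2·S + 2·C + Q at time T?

Check how each reaction changes W = 2·S + 2·C + Q (weight of products minus weight of reactants):
R1: S -> C: (2·1) − (2·1) = 2 − 2 = 0
R2: C -> S: (2·1) − (2·1) = 2 − 2 = 0
R3: S + C -> 4 Q: (1·4) − (2·1 + 2·1) = 4 − 4 = 0
Every reaction leaves W unchanged, so W is conserved and no simulation is needed: W(T) = W(0) = 2·2 + 2·9 + 6 = 28

Value at T = 28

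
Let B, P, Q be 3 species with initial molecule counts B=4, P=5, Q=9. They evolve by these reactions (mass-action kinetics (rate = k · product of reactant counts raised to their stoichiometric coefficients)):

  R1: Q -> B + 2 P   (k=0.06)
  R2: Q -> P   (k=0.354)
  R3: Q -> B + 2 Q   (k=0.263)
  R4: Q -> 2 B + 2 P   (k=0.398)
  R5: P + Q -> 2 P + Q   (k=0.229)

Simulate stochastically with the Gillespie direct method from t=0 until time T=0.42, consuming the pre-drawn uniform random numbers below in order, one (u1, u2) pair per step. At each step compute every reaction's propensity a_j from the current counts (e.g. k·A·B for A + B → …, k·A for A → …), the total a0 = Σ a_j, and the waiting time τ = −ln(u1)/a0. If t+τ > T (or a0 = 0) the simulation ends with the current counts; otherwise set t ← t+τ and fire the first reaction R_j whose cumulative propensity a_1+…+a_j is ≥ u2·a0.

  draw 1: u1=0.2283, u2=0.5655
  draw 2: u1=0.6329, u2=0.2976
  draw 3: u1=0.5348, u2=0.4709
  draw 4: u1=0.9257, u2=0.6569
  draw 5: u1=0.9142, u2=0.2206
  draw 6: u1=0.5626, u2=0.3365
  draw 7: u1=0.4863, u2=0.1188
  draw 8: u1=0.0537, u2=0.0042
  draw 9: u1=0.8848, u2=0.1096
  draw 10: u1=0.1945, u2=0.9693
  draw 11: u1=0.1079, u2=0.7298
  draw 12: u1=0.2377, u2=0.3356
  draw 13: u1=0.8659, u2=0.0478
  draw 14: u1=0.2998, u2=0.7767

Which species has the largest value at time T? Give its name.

Dominant species at T: P

t=0.000: B=4 P=5 Q=9
Draw 1: a1=0.540, a2=3.186, a3=2.367, a4=3.582, a5=10.305, a0=19.980; τ=−ln(0.2283)/19.980=0.074 → t=0.074; u2·a0=0.5655·19.980=11.299; a1+…+a4=9.675 < 11.299 ≤ a1+…+a5=19.980 → R5 fires; B=4 P=6 Q=9
Draw 2: a1=0.540, a2=3.186, a3=2.367, a4=3.582, a5=12.366, a0=22.041; τ=−ln(0.6329)/22.041=0.021 → t=0.095; u2·a0=0.2976·22.041=6.559; a1+…+a3=6.093 < 6.559 ≤ a1+…+a4=9.675 → R4 fires; B=6 P=8 Q=8
Draw 3: a1=0.480, a2=2.832, a3=2.104, a4=3.184, a5=14.656, a0=23.256; τ=−ln(0.5348)/23.256=0.027 → t=0.122; u2·a0=0.4709·23.256=10.951; a1+…+a4=8.600 < 10.951 ≤ a1+…+a5=23.256 → R5 fires; B=6 P=9 Q=8
Draw 4: a1=0.480, a2=2.832, a3=2.104, a4=3.184, a5=16.488, a0=25.088; τ=−ln(0.9257)/25.088=0.003 → t=0.125; u2·a0=0.6569·25.088=16.480; a1+…+a4=8.600 < 16.480 ≤ a1+…+a5=25.088 → R5 fires; B=6 P=10 Q=8
Draw 5: a1=0.480, a2=2.832, a3=2.104, a4=3.184, a5=18.320, a0=26.920; τ=−ln(0.9142)/26.920=0.003 → t=0.128; u2·a0=0.2206·26.920=5.939; a1+…+a3=5.416 < 5.939 ≤ a1+…+a4=8.600 → R4 fires; B=8 P=12 Q=7
Draw 6: a1=0.420, a2=2.478, a3=1.841, a4=2.786, a5=19.236, a0=26.761; τ=−ln(0.5626)/26.761=0.021 → t=0.149; u2·a0=0.3365·26.761=9.005; a1+…+a4=7.525 < 9.005 ≤ a1+…+a5=26.761 → R5 fires; B=8 P=13 Q=7
Draw 7: a1=0.420, a2=2.478, a3=1.841, a4=2.786, a5=20.839, a0=28.364; τ=−ln(0.4863)/28.364=0.025 → t=0.175; u2·a0=0.1188·28.364=3.370; a1+a2=2.898 < 3.370 ≤ a1+…+a3=4.739 → R3 fires; B=9 P=13 Q=8
Draw 8: a1=0.480, a2=2.832, a3=2.104, a4=3.184, a5=23.816, a0=32.416; τ=−ln(0.0537)/32.416=0.090 → t=0.265; u2·a0=0.0042·32.416=0.136 ≤ a1=0.480 → R1 fires; B=10 P=15 Q=7
Draw 9: a1=0.420, a2=2.478, a3=1.841, a4=2.786, a5=24.045, a0=31.570; τ=−ln(0.8848)/31.570=0.004 → t=0.269; u2·a0=0.1096·31.570=3.460; a1+a2=2.898 < 3.460 ≤ a1+…+a3=4.739 → R3 fires; B=11 P=15 Q=8
Draw 10: a1=0.480, a2=2.832, a3=2.104, a4=3.184, a5=27.480, a0=36.080; τ=−ln(0.1945)/36.080=0.045 → t=0.314; u2·a0=0.9693·36.080=34.972; a1+…+a4=8.600 < 34.972 ≤ a1+…+a5=36.080 → R5 fires; B=11 P=16 Q=8
Draw 11: a1=0.480, a2=2.832, a3=2.104, a4=3.184, a5=29.312, a0=37.912; τ=−ln(0.1079)/37.912=0.059 → t=0.373; u2·a0=0.7298·37.912=27.668; a1+…+a4=8.600 < 27.668 ≤ a1+…+a5=37.912 → R5 fires; B=11 P=17 Q=8
Draw 12: a1=0.480, a2=2.832, a3=2.104, a4=3.184, a5=31.144, a0=39.744; τ=−ln(0.2377)/39.744=0.036 → t=0.409; u2·a0=0.3356·39.744=13.338; a1+…+a4=8.600 < 13.338 ≤ a1+…+a5=39.744 → R5 fires; B=11 P=18 Q=8
Draw 13: a1=0.480, a2=2.832, a3=2.104, a4=3.184, a5=32.976, a0=41.576; τ=−ln(0.8659)/41.576=0.003 → t=0.413; u2·a0=0.0478·41.576=1.987; a1=0.480 < 1.987 ≤ a1+a2=3.312 → R2 fires; B=11 P=19 Q=7
Draw 14: a1=0.420, a2=2.478, a3=1.841, a4=2.786, a5=30.457, a0=37.982; τ=−ln(0.2998)/37.982=0.032 → t=0.444 > T=0.42: stop.
At T=0.42: B=11 P=19 Q=7; the largest is P.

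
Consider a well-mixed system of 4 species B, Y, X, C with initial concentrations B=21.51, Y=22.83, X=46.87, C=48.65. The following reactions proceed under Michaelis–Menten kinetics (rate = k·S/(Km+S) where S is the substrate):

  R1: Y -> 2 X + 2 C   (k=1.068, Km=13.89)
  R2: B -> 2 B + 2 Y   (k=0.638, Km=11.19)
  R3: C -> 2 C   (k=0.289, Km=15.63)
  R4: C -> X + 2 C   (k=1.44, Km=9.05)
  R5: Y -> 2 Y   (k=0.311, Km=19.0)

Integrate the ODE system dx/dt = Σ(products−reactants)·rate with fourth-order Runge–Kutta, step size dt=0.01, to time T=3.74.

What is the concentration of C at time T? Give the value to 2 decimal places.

RK4 with dt=0.01: 374 steps to T=3.74. Trajectory (selected grid times):
t=0.00: B=21.51 Y=22.83 X=46.87 C=48.65
t=0.42: B=21.69 Y=22.98 X=47.94 C=49.81
t=0.83: B=21.86 Y=23.12 X=48.99 C=50.95
t=1.25: B=22.04 Y=23.26 X=50.06 C=52.12
t=1.66: B=22.21 Y=23.41 X=51.11 C=53.26
t=2.08: B=22.39 Y=23.55 X=52.20 C=54.44
t=2.49: B=22.56 Y=23.70 X=53.25 C=55.59
t=2.91: B=22.74 Y=23.85 X=54.34 C=56.77
t=3.32: B=22.92 Y=23.99 X=55.41 C=57.93
t=3.74: B=23.10 Y=24.14 X=56.50 C=59.12
Read off C at T=3.74: 59.12

C at T = 59.12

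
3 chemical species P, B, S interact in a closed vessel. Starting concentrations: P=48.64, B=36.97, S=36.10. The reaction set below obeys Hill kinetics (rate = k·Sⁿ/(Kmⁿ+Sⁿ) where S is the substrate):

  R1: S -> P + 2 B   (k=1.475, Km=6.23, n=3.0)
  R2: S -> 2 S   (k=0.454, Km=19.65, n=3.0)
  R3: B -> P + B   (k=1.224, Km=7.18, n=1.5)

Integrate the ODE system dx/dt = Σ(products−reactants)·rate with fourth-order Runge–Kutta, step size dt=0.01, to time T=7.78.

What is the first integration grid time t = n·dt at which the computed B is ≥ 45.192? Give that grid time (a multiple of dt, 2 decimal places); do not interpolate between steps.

Threshold first reached at t = 2.81

RK4 with dt=0.01: 778 steps to T=7.78. Trajectory (selected grid times):
t=0.00: P=48.64 B=36.97 S=36.10
t=0.86: P=50.88 B=39.49 S=35.17
t=1.73: P=53.14 B=42.05 S=34.23
t=2.59: P=55.39 B=44.57 S=33.30
t=2.80: P=55.94 B=45.18 S=33.07
t=2.81: P=55.96 B=45.21 S=33.06
t=3.46: P=57.67 B=47.12 S=32.35
t=4.32: P=59.92 B=49.63 S=31.40
t=5.19: P=62.21 B=52.18 S=30.45
t=6.05: P=64.47 B=54.69 S=29.49
t=6.92: P=66.75 B=57.24 S=28.52
t=7.78: P=69.02 B=59.74 S=27.56
B(2.80)=45.182 < 45.192 but B(2.81)=45.211 ≥ 45.192, so the first grid time is t=2.81.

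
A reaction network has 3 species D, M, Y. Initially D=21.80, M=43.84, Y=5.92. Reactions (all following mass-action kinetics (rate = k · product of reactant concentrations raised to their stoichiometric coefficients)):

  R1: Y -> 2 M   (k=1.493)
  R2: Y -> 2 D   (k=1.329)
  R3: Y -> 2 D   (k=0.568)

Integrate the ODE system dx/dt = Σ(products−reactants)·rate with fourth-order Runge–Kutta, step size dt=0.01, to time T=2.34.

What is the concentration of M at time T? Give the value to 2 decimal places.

M at T = 49.05

RK4 with dt=0.01: 234 steps to T=2.34. Trajectory (selected grid times):
t=0.00: D=21.80 M=43.84 Y=5.92
t=0.26: D=25.68 M=46.89 Y=2.45
t=0.52: D=27.29 M=48.16 Y=1.02
t=0.78: D=27.95 M=48.68 Y=0.42
t=1.04: D=28.23 M=48.90 Y=0.17
t=1.30: D=28.34 M=48.99 Y=0.07
t=1.56: D=28.39 M=49.03 Y=0.03
t=1.82: D=28.41 M=49.04 Y=0.01
t=2.08: D=28.42 M=49.05 Y=0.01
t=2.34: D=28.42 M=49.05 Y=0.00
Read off M at T=2.34: 49.05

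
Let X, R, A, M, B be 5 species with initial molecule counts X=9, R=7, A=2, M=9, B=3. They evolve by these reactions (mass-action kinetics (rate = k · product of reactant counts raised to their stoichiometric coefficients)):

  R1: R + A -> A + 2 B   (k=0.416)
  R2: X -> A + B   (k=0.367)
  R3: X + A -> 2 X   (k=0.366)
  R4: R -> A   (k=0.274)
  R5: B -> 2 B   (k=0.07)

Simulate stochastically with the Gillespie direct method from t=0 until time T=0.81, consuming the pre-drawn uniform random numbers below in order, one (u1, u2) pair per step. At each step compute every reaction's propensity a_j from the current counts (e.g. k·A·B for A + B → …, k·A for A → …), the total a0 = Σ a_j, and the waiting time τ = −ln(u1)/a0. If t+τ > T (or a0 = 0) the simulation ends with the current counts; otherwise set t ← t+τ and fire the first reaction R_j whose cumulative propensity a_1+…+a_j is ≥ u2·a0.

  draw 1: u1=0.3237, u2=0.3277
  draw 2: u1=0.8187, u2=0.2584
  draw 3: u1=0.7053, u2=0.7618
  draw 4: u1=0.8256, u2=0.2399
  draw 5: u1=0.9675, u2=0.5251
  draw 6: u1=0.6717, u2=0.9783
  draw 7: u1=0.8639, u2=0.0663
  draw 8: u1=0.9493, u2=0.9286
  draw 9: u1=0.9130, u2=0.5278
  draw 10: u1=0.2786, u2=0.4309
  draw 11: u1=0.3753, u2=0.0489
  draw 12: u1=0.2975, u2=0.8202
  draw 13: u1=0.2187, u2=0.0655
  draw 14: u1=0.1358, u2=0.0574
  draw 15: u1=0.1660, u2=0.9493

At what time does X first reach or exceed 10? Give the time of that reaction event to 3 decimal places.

t=0.000: X=9 R=7 A=2 M=9 B=3
Draw 1: a1=5.824, a2=3.303, a3=6.588, a4=1.918, a5=0.210, a0=17.843; τ=−ln(0.3237)/17.843=0.063 → t=0.063; u2·a0=0.3277·17.843=5.847; a1=5.824 < 5.847 ≤ a1+a2=9.127 → R2 fires; X=8 R=7 A=3 M=9 B=4
Draw 2: a1=8.736, a2=2.936, a3=8.784, a4=1.918, a5=0.280, a0=22.654; τ=−ln(0.8187)/22.654=0.009 → t=0.072; u2·a0=0.2584·22.654=5.854 ≤ a1=8.736 → R1 fires; X=8 R=6 A=3 M=9 B=6
Draw 3: a1=7.488, a2=2.936, a3=8.784, a4=1.644, a5=0.420, a0=21.272; τ=−ln(0.7053)/21.272=0.016 → t=0.088; u2·a0=0.7618·21.272=16.205; a1+a2=10.424 < 16.205 ≤ a1+…+a3=19.208 → R3 fires; X=9 R=6 A=2 M=9 B=6
Draw 4: a1=4.992, a2=3.303, a3=6.588, a4=1.644, a5=0.420, a0=16.947; τ=−ln(0.8256)/16.947=0.011 → t=0.100; u2·a0=0.2399·16.947=4.066 ≤ a1=4.992 → R1 fires; X=9 R=5 A=2 M=9 B=8
Draw 5: a1=4.160, a2=3.303, a3=6.588, a4=1.370, a5=0.560, a0=15.981; τ=−ln(0.9675)/15.981=0.002 → t=0.102; u2·a0=0.5251·15.981=8.392; a1+a2=7.463 < 8.392 ≤ a1+…+a3=14.051 → R3 fires; X=10 R=5 A=1 M=9 B=8
Draw 6: a1=2.080, a2=3.670, a3=3.660, a4=1.370, a5=0.560, a0=11.340; τ=−ln(0.6717)/11.340=0.035 → t=0.137; u2·a0=0.9783·11.340=11.094; a1+…+a4=10.780 < 11.094 ≤ a1+…+a5=11.340 → R5 fires; X=10 R=5 A=1 M=9 B=9
Draw 7: a1=2.080, a2=3.670, a3=3.660, a4=1.370, a5=0.630, a0=11.410; τ=−ln(0.8639)/11.410=0.013 → t=0.150; u2·a0=0.0663·11.410=0.756 ≤ a1=2.080 → R1 fires; X=10 R=4 A=1 M=9 B=11
Draw 8: a1=1.664, a2=3.670, a3=3.660, a4=1.096, a5=0.770, a0=10.860; τ=−ln(0.9493)/10.860=0.005 → t=0.155; u2·a0=0.9286·10.860=10.085; a1+…+a3=8.994 < 10.085 ≤ a1+…+a4=10.090 → R4 fires; X=10 R=3 A=2 M=9 B=11
Draw 9: a1=2.496, a2=3.670, a3=7.320, a4=0.822, a5=0.770, a0=15.078; τ=−ln(0.9130)/15.078=0.006 → t=0.161; u2·a0=0.5278·15.078=7.958; a1+a2=6.166 < 7.958 ≤ a1+…+a3=13.486 → R3 fires; X=11 R=3 A=1 M=9 B=11
Draw 10: a1=1.248, a2=4.037, a3=4.026, a4=0.822, a5=0.770, a0=10.903; τ=−ln(0.2786)/10.903=0.117 → t=0.278; u2·a0=0.4309·10.903=4.698; a1=1.248 < 4.698 ≤ a1+a2=5.285 → R2 fires; X=10 R=3 A=2 M=9 B=12
Draw 11: a1=2.496, a2=3.670, a3=7.320, a4=0.822, a5=0.840, a0=15.148; τ=−ln(0.3753)/15.148=0.065 → t=0.342; u2·a0=0.0489·15.148=0.741 ≤ a1=2.496 → R1 fires; X=10 R=2 A=2 M=9 B=14
Draw 12: a1=1.664, a2=3.670, a3=7.320, a4=0.548, a5=0.980, a0=14.182; τ=−ln(0.2975)/14.182=0.085 → t=0.428; u2·a0=0.8202·14.182=11.632; a1+a2=5.334 < 11.632 ≤ a1+…+a3=12.654 → R3 fires; X=11 R=2 A=1 M=9 B=14
Draw 13: a1=0.832, a2=4.037, a3=4.026, a4=0.548, a5=0.980, a0=10.423; τ=−ln(0.2187)/10.423=0.146 → t=0.574; u2·a0=0.0655·10.423=0.683 ≤ a1=0.832 → R1 fires; X=11 R=1 A=1 M=9 B=16
Draw 14: a1=0.416, a2=4.037, a3=4.026, a4=0.274, a5=1.120, a0=9.873; τ=−ln(0.1358)/9.873=0.202 → t=0.776; u2·a0=0.0574·9.873=0.567; a1=0.416 < 0.567 ≤ a1+a2=4.453 → R2 fires; X=10 R=1 A=2 M=9 B=17
Draw 15: a1=0.832, a2=3.670, a3=7.320, a4=0.274, a5=1.190, a0=13.286; τ=−ln(0.1660)/13.286=0.135 → t=0.911 > T=0.81: stop.
X first becomes ≥ 10 when it reaches 10 at the event at t=0.102.

Threshold first reached at t = 0.102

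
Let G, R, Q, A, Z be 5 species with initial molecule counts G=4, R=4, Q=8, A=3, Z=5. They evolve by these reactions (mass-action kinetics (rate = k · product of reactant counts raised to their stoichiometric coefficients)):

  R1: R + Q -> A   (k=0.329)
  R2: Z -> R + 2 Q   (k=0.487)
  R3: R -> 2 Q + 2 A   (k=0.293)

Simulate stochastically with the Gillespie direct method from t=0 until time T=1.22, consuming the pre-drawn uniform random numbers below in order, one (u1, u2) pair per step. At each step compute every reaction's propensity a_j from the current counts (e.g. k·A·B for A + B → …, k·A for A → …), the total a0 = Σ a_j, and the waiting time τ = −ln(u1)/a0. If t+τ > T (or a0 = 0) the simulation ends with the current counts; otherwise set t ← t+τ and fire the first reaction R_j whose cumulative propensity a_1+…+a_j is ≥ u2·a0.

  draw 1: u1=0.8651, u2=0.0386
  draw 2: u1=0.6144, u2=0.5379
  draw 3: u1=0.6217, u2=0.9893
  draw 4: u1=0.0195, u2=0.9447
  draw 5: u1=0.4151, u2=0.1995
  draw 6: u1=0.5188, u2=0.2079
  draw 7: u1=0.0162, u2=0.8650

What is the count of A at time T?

t=0.000: G=4 R=4 Q=8 A=3 Z=5
Draw 1: a1=10.528, a2=2.435, a3=1.172, a0=14.135; τ=−ln(0.8651)/14.135=0.010 → t=0.010; u2·a0=0.0386·14.135=0.546 ≤ a1=10.528 → R1 fires; G=4 R=3 Q=7 A=4 Z=5
Draw 2: a1=6.909, a2=2.435, a3=0.879, a0=10.223; τ=−ln(0.6144)/10.223=0.048 → t=0.058; u2·a0=0.5379·10.223=5.499 ≤ a1=6.909 → R1 fires; G=4 R=2 Q=6 A=5 Z=5
Draw 3: a1=3.948, a2=2.435, a3=0.586, a0=6.969; τ=−ln(0.6217)/6.969=0.068 → t=0.126; u2·a0=0.9893·6.969=6.894; a1+a2=6.383 < 6.894 ≤ a1+…+a3=6.969 → R3 fires; G=4 R=1 Q=8 A=7 Z=5
Draw 4: a1=2.632, a2=2.435, a3=0.293, a0=5.360; τ=−ln(0.0195)/5.360=0.735 → t=0.861; u2·a0=0.9447·5.360=5.064; a1=2.632 < 5.064 ≤ a1+a2=5.067 → R2 fires; G=4 R=2 Q=10 A=7 Z=4
Draw 5: a1=6.580, a2=1.948, a3=0.586, a0=9.114; τ=−ln(0.4151)/9.114=0.096 → t=0.957; u2·a0=0.1995·9.114=1.818 ≤ a1=6.580 → R1 fires; G=4 R=1 Q=9 A=8 Z=4
Draw 6: a1=2.961, a2=1.948, a3=0.293, a0=5.202; τ=−ln(0.5188)/5.202=0.126 → t=1.083; u2·a0=0.2079·5.202=1.081 ≤ a1=2.961 → R1 fires; G=4 R=0 Q=8 A=9 Z=4
Draw 7: a1=0.000, a2=1.948, a3=0.000, a0=1.948; τ=−ln(0.0162)/1.948=2.116 → t=3.200 > T=1.22: stop.
Read off A at T=1.22: 9

A at T = 9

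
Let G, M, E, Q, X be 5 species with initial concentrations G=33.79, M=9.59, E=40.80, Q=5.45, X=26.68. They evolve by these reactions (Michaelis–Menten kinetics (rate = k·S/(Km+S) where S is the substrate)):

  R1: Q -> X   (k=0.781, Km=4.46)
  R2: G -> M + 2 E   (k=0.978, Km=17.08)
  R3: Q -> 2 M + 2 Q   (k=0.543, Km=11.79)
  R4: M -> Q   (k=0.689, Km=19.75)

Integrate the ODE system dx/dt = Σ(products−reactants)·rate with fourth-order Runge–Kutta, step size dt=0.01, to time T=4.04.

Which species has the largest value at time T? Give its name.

RK4 with dt=0.01: 404 steps to T=4.04. Trajectory (selected grid times):
t=0.00: G=33.79 M=9.59 E=40.80 Q=5.45 X=26.68
t=0.45: G=33.50 M=9.93 E=41.38 Q=5.44 X=26.87
t=0.90: G=33.21 M=10.27 E=41.97 Q=5.43 X=27.07
t=1.35: G=32.92 M=10.61 E=42.55 Q=5.42 X=27.26
t=1.80: G=32.63 M=10.94 E=43.12 Q=5.41 X=27.45
t=2.24: G=32.35 M=11.27 E=43.69 Q=5.41 X=27.64
t=2.69: G=32.06 M=11.60 E=44.26 Q=5.40 X=27.83
t=3.14: G=31.77 M=11.92 E=44.84 Q=5.40 X=28.03
t=3.59: G=31.49 M=12.24 E=45.41 Q=5.41 X=28.22
t=4.04: G=31.20 M=12.56 E=45.98 Q=5.41 X=28.41
At T=4.04: G=31.20 M=12.56 E=45.98 Q=5.41 X=28.41; the largest is E.

Dominant species at T: E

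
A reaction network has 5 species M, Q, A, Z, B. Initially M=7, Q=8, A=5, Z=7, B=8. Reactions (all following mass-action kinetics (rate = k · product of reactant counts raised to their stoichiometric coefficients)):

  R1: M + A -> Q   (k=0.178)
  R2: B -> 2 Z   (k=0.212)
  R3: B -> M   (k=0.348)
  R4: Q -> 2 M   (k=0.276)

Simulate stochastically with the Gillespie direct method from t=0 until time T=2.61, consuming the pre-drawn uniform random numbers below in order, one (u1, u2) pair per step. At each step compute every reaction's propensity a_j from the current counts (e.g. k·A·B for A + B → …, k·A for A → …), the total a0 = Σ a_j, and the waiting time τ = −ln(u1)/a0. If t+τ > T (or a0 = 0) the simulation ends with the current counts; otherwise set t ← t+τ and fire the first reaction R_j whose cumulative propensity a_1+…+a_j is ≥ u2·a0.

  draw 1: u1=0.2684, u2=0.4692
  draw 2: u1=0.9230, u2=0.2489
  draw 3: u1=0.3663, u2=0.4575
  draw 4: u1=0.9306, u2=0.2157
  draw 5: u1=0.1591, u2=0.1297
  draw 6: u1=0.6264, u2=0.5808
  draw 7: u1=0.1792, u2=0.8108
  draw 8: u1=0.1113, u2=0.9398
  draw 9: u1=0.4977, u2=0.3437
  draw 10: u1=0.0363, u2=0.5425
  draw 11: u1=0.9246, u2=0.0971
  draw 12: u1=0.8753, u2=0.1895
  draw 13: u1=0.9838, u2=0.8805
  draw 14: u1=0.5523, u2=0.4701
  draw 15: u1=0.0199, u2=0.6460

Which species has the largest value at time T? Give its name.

Dominant species at T: M

t=0.000: M=7 Q=8 A=5 Z=7 B=8
Draw 1: a1=6.230, a2=1.696, a3=2.784, a4=2.208, a0=12.918; τ=−ln(0.2684)/12.918=0.102 → t=0.102; u2·a0=0.4692·12.918=6.061 ≤ a1=6.230 → R1 fires; M=6 Q=9 A=4 Z=7 B=8
Draw 2: a1=4.272, a2=1.696, a3=2.784, a4=2.484, a0=11.236; τ=−ln(0.9230)/11.236=0.007 → t=0.109; u2·a0=0.2489·11.236=2.797 ≤ a1=4.272 → R1 fires; M=5 Q=10 A=3 Z=7 B=8
Draw 3: a1=2.670, a2=1.696, a3=2.784, a4=2.760, a0=9.910; τ=−ln(0.3663)/9.910=0.101 → t=0.210; u2·a0=0.4575·9.910=4.534; a1+a2=4.366 < 4.534 ≤ a1+…+a3=7.150 → R3 fires; M=6 Q=10 A=3 Z=7 B=7
Draw 4: a1=3.204, a2=1.484, a3=2.436, a4=2.760, a0=9.884; τ=−ln(0.9306)/9.884=0.007 → t=0.218; u2·a0=0.2157·9.884=2.132 ≤ a1=3.204 → R1 fires; M=5 Q=11 A=2 Z=7 B=7
Draw 5: a1=1.780, a2=1.484, a3=2.436, a4=3.036, a0=8.736; τ=−ln(0.1591)/8.736=0.210 → t=0.428; u2·a0=0.1297·8.736=1.133 ≤ a1=1.780 → R1 fires; M=4 Q=12 A=1 Z=7 B=7
Draw 6: a1=0.712, a2=1.484, a3=2.436, a4=3.312, a0=7.944; τ=−ln(0.6264)/7.944=0.059 → t=0.487; u2·a0=0.5808·7.944=4.614; a1+a2=2.196 < 4.614 ≤ a1+…+a3=4.632 → R3 fires; M=5 Q=12 A=1 Z=7 B=6
Draw 7: a1=0.890, a2=1.272, a3=2.088, a4=3.312, a0=7.562; τ=−ln(0.1792)/7.562=0.227 → t=0.714; u2·a0=0.8108·7.562=6.131; a1+…+a3=4.250 < 6.131 ≤ a1+…+a4=7.562 → R4 fires; M=7 Q=11 A=1 Z=7 B=6
Draw 8: a1=1.246, a2=1.272, a3=2.088, a4=3.036, a0=7.642; τ=−ln(0.1113)/7.642=0.287 → t=1.002; u2·a0=0.9398·7.642=7.182; a1+…+a3=4.606 < 7.182 ≤ a1+…+a4=7.642 → R4 fires; M=9 Q=10 A=1 Z=7 B=6
Draw 9: a1=1.602, a2=1.272, a3=2.088, a4=2.760, a0=7.722; τ=−ln(0.4977)/7.722=0.090 → t=1.092; u2·a0=0.3437·7.722=2.654; a1=1.602 < 2.654 ≤ a1+a2=2.874 → R2 fires; M=9 Q=10 A=1 Z=9 B=5
Draw 10: a1=1.602, a2=1.060, a3=1.740, a4=2.760, a0=7.162; τ=−ln(0.0363)/7.162=0.463 → t=1.555; u2·a0=0.5425·7.162=3.885; a1+a2=2.662 < 3.885 ≤ a1+…+a3=4.402 → R3 fires; M=10 Q=10 A=1 Z=9 B=4
Draw 11: a1=1.780, a2=0.848, a3=1.392, a4=2.760, a0=6.780; τ=−ln(0.9246)/6.780=0.012 → t=1.566; u2·a0=0.0971·6.780=0.658 ≤ a1=1.780 → R1 fires; M=9 Q=11 A=0 Z=9 B=4
Draw 12: a1=0.000, a2=0.848, a3=1.392, a4=3.036, a0=5.276; τ=−ln(0.8753)/5.276=0.025 → t=1.592; u2·a0=0.1895·5.276=1.000; a1+a2=0.848 < 1.000 ≤ a1+…+a3=2.240 → R3 fires; M=10 Q=11 A=0 Z=9 B=3
Draw 13: a1=0.000, a2=0.636, a3=1.044, a4=3.036, a0=4.716; τ=−ln(0.9838)/4.716=0.003 → t=1.595; u2·a0=0.8805·4.716=4.152; a1+…+a3=1.680 < 4.152 ≤ a1+…+a4=4.716 → R4 fires; M=12 Q=10 A=0 Z=9 B=3
Draw 14: a1=0.000, a2=0.636, a3=1.044, a4=2.760, a0=4.440; τ=−ln(0.5523)/4.440=0.134 → t=1.729; u2·a0=0.4701·4.440=2.087; a1+…+a3=1.680 < 2.087 ≤ a1+…+a4=4.440 → R4 fires; M=14 Q=9 A=0 Z=9 B=3
Draw 15: a1=0.000, a2=0.636, a3=1.044, a4=2.484, a0=4.164; τ=−ln(0.0199)/4.164=0.941 → t=2.670 > T=2.61: stop.
At T=2.61: M=14 Q=9 A=0 Z=9 B=3; the largest is M.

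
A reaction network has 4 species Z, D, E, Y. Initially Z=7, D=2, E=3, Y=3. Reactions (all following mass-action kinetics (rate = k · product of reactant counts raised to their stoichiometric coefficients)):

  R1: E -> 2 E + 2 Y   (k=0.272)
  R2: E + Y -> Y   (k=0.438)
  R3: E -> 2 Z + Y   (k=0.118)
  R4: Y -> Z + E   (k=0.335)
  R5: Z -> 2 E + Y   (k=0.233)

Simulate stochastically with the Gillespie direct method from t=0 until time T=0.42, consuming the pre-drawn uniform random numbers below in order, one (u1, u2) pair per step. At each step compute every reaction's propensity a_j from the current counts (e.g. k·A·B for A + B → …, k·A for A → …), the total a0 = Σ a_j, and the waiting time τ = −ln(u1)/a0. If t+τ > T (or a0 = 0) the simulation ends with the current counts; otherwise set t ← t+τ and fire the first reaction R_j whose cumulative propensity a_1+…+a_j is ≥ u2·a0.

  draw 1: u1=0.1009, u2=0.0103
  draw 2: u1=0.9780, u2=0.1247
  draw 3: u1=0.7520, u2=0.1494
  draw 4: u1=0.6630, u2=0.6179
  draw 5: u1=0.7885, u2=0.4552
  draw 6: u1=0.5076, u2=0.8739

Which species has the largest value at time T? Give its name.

Dominant species at T: Z

t=0.000: Z=7 D=2 E=3 Y=3
Draw 1: a1=0.816, a2=3.942, a3=0.354, a4=1.005, a5=1.631, a0=7.748; τ=−ln(0.1009)/7.748=0.296 → t=0.296; u2·a0=0.0103·7.748=0.080 ≤ a1=0.816 → R1 fires; Z=7 D=2 E=4 Y=5
Draw 2: a1=1.088, a2=8.760, a3=0.472, a4=1.675, a5=1.631, a0=13.626; τ=−ln(0.9780)/13.626=0.002 → t=0.298; u2·a0=0.1247·13.626=1.699; a1=1.088 < 1.699 ≤ a1+a2=9.848 → R2 fires; Z=7 D=2 E=3 Y=5
Draw 3: a1=0.816, a2=6.570, a3=0.354, a4=1.675, a5=1.631, a0=11.046; τ=−ln(0.7520)/11.046=0.026 → t=0.323; u2·a0=0.1494·11.046=1.650; a1=0.816 < 1.650 ≤ a1+a2=7.386 → R2 fires; Z=7 D=2 E=2 Y=5
Draw 4: a1=0.544, a2=4.380, a3=0.236, a4=1.675, a5=1.631, a0=8.466; τ=−ln(0.6630)/8.466=0.049 → t=0.372; u2·a0=0.6179·8.466=5.231; a1+…+a3=5.160 < 5.231 ≤ a1+…+a4=6.835 → R4 fires; Z=8 D=2 E=3 Y=4
Draw 5: a1=0.816, a2=5.256, a3=0.354, a4=1.340, a5=1.864, a0=9.630; τ=−ln(0.7885)/9.630=0.025 → t=0.397; u2·a0=0.4552·9.630=4.384; a1=0.816 < 4.384 ≤ a1+a2=6.072 → R2 fires; Z=8 D=2 E=2 Y=4
Draw 6: a1=0.544, a2=3.504, a3=0.236, a4=1.340, a5=1.864, a0=7.488; τ=−ln(0.5076)/7.488=0.091 → t=0.487 > T=0.42: stop.
At T=0.42: Z=8 D=2 E=2 Y=4; the largest is Z.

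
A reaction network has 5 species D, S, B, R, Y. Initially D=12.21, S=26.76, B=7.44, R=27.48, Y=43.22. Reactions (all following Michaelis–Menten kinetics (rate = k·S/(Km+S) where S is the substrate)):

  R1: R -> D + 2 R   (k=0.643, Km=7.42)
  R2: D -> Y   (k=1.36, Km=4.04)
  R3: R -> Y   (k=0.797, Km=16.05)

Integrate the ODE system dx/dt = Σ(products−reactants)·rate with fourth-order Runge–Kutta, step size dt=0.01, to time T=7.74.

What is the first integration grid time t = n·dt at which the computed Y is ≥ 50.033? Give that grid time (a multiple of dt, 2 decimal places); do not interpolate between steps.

Threshold first reached at t = 4.55

RK4 with dt=0.01: 774 steps to T=7.74. Trajectory (selected grid times):
t=0.00: D=12.21 S=26.76 B=7.44 R=27.48 Y=43.22
t=0.86: D=11.77 S=26.76 B=7.44 R=27.48 Y=44.53
t=1.72: D=11.34 S=26.76 B=7.44 R=27.49 Y=45.83
t=2.58: D=10.92 S=26.76 B=7.44 R=27.49 Y=47.12
t=3.44: D=10.50 S=26.76 B=7.44 R=27.49 Y=48.40
t=4.30: D=10.10 S=26.76 B=7.44 R=27.49 Y=49.67
t=4.54: D=9.99 S=26.76 B=7.44 R=27.49 Y=50.03
t=4.55: D=9.98 S=26.76 B=7.44 R=27.49 Y=50.04
t=5.16: D=9.70 S=26.76 B=7.44 R=27.50 Y=50.94
t=6.02: D=9.32 S=26.76 B=7.44 R=27.50 Y=52.19
t=6.88: D=8.94 S=26.76 B=7.44 R=27.50 Y=53.43
t=7.74: D=8.58 S=26.76 B=7.44 R=27.50 Y=54.67
Y(4.54)=50.026 < 50.033 but Y(4.55)=50.041 ≥ 50.033, so the first grid time is t=4.55.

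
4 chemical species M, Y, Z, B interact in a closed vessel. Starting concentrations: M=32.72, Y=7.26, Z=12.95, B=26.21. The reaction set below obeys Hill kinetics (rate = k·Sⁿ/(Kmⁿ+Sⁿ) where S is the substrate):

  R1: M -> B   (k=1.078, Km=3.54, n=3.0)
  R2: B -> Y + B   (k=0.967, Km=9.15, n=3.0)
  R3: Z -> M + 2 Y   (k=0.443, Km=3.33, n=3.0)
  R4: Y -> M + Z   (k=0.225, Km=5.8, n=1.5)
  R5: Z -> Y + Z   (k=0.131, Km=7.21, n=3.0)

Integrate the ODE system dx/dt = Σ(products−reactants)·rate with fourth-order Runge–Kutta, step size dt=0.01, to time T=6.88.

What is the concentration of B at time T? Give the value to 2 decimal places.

B at T = 33.62

RK4 with dt=0.01: 688 steps to T=6.88. Trajectory (selected grid times):
t=0.00: M=32.72 Y=7.26 Z=12.95 B=26.21
t=0.76: M=32.34 Y=8.61 Z=12.72 B=27.03
t=1.53: M=31.96 Y=9.96 Z=12.51 B=27.86
t=2.29: M=31.59 Y=11.30 Z=12.30 B=28.68
t=3.06: M=31.23 Y=12.64 Z=12.09 B=29.50
t=3.82: M=30.87 Y=13.96 Z=11.90 B=30.32
t=4.59: M=30.52 Y=15.30 Z=11.70 B=31.15
t=5.35: M=30.17 Y=16.62 Z=11.51 B=31.97
t=6.12: M=29.82 Y=17.95 Z=11.32 B=32.80
t=6.88: M=29.47 Y=19.25 Z=11.14 B=33.62
Read off B at T=6.88: 33.62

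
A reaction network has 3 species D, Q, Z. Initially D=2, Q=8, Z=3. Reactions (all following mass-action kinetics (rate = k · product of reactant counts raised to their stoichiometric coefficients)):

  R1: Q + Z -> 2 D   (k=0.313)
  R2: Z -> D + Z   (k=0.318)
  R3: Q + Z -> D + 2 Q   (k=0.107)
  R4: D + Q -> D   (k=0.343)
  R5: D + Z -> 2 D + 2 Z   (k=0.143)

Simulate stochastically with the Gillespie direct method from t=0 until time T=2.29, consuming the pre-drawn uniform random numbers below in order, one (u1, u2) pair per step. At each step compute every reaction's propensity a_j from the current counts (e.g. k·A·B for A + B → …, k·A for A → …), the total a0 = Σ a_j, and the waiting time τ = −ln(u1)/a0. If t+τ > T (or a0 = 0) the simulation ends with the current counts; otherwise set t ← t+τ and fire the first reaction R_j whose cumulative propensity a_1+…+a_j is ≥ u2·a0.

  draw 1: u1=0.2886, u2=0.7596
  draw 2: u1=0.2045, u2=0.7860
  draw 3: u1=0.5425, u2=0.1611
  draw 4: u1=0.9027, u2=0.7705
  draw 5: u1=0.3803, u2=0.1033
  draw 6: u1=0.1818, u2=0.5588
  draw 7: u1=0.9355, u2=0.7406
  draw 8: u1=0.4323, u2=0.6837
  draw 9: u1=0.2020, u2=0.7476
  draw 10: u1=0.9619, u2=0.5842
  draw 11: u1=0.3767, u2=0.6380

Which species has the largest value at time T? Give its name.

t=0.000: D=2 Q=8 Z=3
Draw 1: a1=7.512, a2=0.954, a3=2.568, a4=5.488, a5=0.858, a0=17.380; τ=−ln(0.2886)/17.380=0.072 → t=0.072; u2·a0=0.7596·17.380=13.202; a1+…+a3=11.034 < 13.202 ≤ a1+…+a4=16.522 → R4 fires; D=2 Q=7 Z=3
Draw 2: a1=6.573, a2=0.954, a3=2.247, a4=4.802, a5=0.858, a0=15.434; τ=−ln(0.2045)/15.434=0.103 → t=0.174; u2·a0=0.7860·15.434=12.131; a1+…+a3=9.774 < 12.131 ≤ a1+…+a4=14.576 → R4 fires; D=2 Q=6 Z=3
Draw 3: a1=5.634, a2=0.954, a3=1.926, a4=4.116, a5=0.858, a0=13.488; τ=−ln(0.5425)/13.488=0.045 → t=0.220; u2·a0=0.1611·13.488=2.173 ≤ a1=5.634 → R1 fires; D=4 Q=5 Z=2
Draw 4: a1=3.130, a2=0.636, a3=1.070, a4=6.860, a5=1.144, a0=12.840; τ=−ln(0.9027)/12.840=0.008 → t=0.228; u2·a0=0.7705·12.840=9.893; a1+…+a3=4.836 < 9.893 ≤ a1+…+a4=11.696 → R4 fires; D=4 Q=4 Z=2
Draw 5: a1=2.504, a2=0.636, a3=0.856, a4=5.488, a5=1.144, a0=10.628; τ=−ln(0.3803)/10.628=0.091 → t=0.319; u2·a0=0.1033·10.628=1.098 ≤ a1=2.504 → R1 fires; D=6 Q=3 Z=1
Draw 6: a1=0.939, a2=0.318, a3=0.321, a4=6.174, a5=0.858, a0=8.610; τ=−ln(0.1818)/8.610=0.198 → t=0.517; u2·a0=0.5588·8.610=4.811; a1+…+a3=1.578 < 4.811 ≤ a1+…+a4=7.752 → R4 fires; D=6 Q=2 Z=1
Draw 7: a1=0.626, a2=0.318, a3=0.214, a4=4.116, a5=0.858, a0=6.132; τ=−ln(0.9355)/6.132=0.011 → t=0.528; u2·a0=0.7406·6.132=4.541; a1+…+a3=1.158 < 4.541 ≤ a1+…+a4=5.274 → R4 fires; D=6 Q=1 Z=1
Draw 8: a1=0.313, a2=0.318, a3=0.107, a4=2.058, a5=0.858, a0=3.654; τ=−ln(0.4323)/3.654=0.230 → t=0.757; u2·a0=0.6837·3.654=2.498; a1+…+a3=0.738 < 2.498 ≤ a1+…+a4=2.796 → R4 fires; D=6 Q=0 Z=1
Draw 9: a1=0.000, a2=0.318, a3=0.000, a4=0.000, a5=0.858, a0=1.176; τ=−ln(0.2020)/1.176=1.360 → t=2.117; u2·a0=0.7476·1.176=0.879; a1+…+a4=0.318 < 0.879 ≤ a1+…+a5=1.176 → R5 fires; D=7 Q=0 Z=2
Draw 10: a1=0.000, a2=0.636, a3=0.000, a4=0.000, a5=2.002, a0=2.638; τ=−ln(0.9619)/2.638=0.015 → t=2.132; u2·a0=0.5842·2.638=1.541; a1+…+a4=0.636 < 1.541 ≤ a1+…+a5=2.638 → R5 fires; D=8 Q=0 Z=3
Draw 11: a1=0.000, a2=0.954, a3=0.000, a4=0.000, a5=3.432, a0=4.386; τ=−ln(0.3767)/4.386=0.223 → t=2.354 > T=2.29: stop.
At T=2.29: D=8 Q=0 Z=3; the largest is D.

Dominant species at T: D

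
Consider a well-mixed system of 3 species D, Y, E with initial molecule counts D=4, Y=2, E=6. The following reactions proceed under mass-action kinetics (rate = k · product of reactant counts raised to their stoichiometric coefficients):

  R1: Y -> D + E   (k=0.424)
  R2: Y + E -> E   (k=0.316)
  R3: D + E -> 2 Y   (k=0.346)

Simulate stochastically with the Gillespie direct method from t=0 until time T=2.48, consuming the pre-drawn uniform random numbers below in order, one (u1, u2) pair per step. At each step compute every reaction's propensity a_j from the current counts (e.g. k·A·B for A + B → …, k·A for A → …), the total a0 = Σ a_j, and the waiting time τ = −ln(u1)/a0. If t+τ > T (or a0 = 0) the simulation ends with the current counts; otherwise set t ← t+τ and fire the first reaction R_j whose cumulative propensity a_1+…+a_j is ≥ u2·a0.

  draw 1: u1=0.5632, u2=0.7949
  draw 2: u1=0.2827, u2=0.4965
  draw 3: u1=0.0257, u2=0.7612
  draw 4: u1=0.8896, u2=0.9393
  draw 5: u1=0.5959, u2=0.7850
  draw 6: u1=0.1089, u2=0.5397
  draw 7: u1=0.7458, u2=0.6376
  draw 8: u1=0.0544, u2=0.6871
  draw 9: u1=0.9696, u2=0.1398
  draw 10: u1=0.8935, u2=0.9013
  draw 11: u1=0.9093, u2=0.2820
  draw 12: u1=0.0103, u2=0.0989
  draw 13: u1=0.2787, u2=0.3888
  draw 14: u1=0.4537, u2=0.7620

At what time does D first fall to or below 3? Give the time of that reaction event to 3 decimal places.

Threshold first reached at t = 0.044

t=0.000: D=4 Y=2 E=6
Draw 1: a1=0.848, a2=3.792, a3=8.304, a0=12.944; τ=−ln(0.5632)/12.944=0.044 → t=0.044; u2·a0=0.7949·12.944=10.289; a1+a2=4.640 < 10.289 ≤ a1+…+a3=12.944 → R3 fires; D=3 Y=4 E=5
Draw 2: a1=1.696, a2=6.320, a3=5.190, a0=13.206; τ=−ln(0.2827)/13.206=0.096 → t=0.140; u2·a0=0.4965·13.206=6.557; a1=1.696 < 6.557 ≤ a1+a2=8.016 → R2 fires; D=3 Y=3 E=5
Draw 3: a1=1.272, a2=4.740, a3=5.190, a0=11.202; τ=−ln(0.0257)/11.202=0.327 → t=0.467; u2·a0=0.7612·11.202=8.527; a1+a2=6.012 < 8.527 ≤ a1+…+a3=11.202 → R3 fires; D=2 Y=5 E=4
Draw 4: a1=2.120, a2=6.320, a3=2.768, a0=11.208; τ=−ln(0.8896)/11.208=0.010 → t=0.477; u2·a0=0.9393·11.208=10.528; a1+a2=8.440 < 10.528 ≤ a1+…+a3=11.208 → R3 fires; D=1 Y=7 E=3
Draw 5: a1=2.968, a2=6.636, a3=1.038, a0=10.642; τ=−ln(0.5959)/10.642=0.049 → t=0.526; u2·a0=0.7850·10.642=8.354; a1=2.968 < 8.354 ≤ a1+a2=9.604 → R2 fires; D=1 Y=6 E=3
Draw 6: a1=2.544, a2=5.688, a3=1.038, a0=9.270; τ=−ln(0.1089)/9.270=0.239 → t=0.765; u2·a0=0.5397·9.270=5.003; a1=2.544 < 5.003 ≤ a1+a2=8.232 → R2 fires; D=1 Y=5 E=3
Draw 7: a1=2.120, a2=4.740, a3=1.038, a0=7.898; τ=−ln(0.7458)/7.898=0.037 → t=0.802; u2·a0=0.6376·7.898=5.036; a1=2.120 < 5.036 ≤ a1+a2=6.860 → R2 fires; D=1 Y=4 E=3
Draw 8: a1=1.696, a2=3.792, a3=1.038, a0=6.526; τ=−ln(0.0544)/6.526=0.446 → t=1.248; u2·a0=0.6871·6.526=4.484; a1=1.696 < 4.484 ≤ a1+a2=5.488 → R2 fires; D=1 Y=3 E=3
Draw 9: a1=1.272, a2=2.844, a3=1.038, a0=5.154; τ=−ln(0.9696)/5.154=0.006 → t=1.254; u2·a0=0.1398·5.154=0.721 ≤ a1=1.272 → R1 fires; D=2 Y=2 E=4
Draw 10: a1=0.848, a2=2.528, a3=2.768, a0=6.144; τ=−ln(0.8935)/6.144=0.018 → t=1.273; u2·a0=0.9013·6.144=5.538; a1+a2=3.376 < 5.538 ≤ a1+…+a3=6.144 → R3 fires; D=1 Y=4 E=3
Draw 11: a1=1.696, a2=3.792, a3=1.038, a0=6.526; τ=−ln(0.9093)/6.526=0.015 → t=1.287; u2·a0=0.2820·6.526=1.840; a1=1.696 < 1.840 ≤ a1+a2=5.488 → R2 fires; D=1 Y=3 E=3
Draw 12: a1=1.272, a2=2.844, a3=1.038, a0=5.154; τ=−ln(0.0103)/5.154=0.888 → t=2.175; u2·a0=0.0989·5.154=0.510 ≤ a1=1.272 → R1 fires; D=2 Y=2 E=4
Draw 13: a1=0.848, a2=2.528, a3=2.768, a0=6.144; τ=−ln(0.2787)/6.144=0.208 → t=2.383; u2·a0=0.3888·6.144=2.389; a1=0.848 < 2.389 ≤ a1+a2=3.376 → R2 fires; D=2 Y=1 E=4
Draw 14: a1=0.424, a2=1.264, a3=2.768, a0=4.456; τ=−ln(0.4537)/4.456=0.177 → t=2.560 > T=2.48: stop.
D first becomes ≤ 3 when it reaches 3 at the event at t=0.044.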